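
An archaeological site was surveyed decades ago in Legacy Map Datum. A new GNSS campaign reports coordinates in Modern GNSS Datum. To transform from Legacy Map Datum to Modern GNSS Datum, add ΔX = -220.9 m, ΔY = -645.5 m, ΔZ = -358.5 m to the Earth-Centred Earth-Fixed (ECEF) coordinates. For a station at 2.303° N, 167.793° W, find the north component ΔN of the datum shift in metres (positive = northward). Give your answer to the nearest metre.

At φ = 2.303°, λ = -167.793°: sin φ = 0.040184, cos φ = 0.999192, sin λ = -0.211444, cos λ = -0.977390.
ΔN = −sin φ cos λ·ΔX − sin φ sin λ·ΔY + cos φ·ΔZ = −(0.040184)(-0.977390)(-220.9) − (0.040184)(-0.211444)(-645.5) + (0.999192)(-358.5) = -372.37 m.

ΔN = -372 m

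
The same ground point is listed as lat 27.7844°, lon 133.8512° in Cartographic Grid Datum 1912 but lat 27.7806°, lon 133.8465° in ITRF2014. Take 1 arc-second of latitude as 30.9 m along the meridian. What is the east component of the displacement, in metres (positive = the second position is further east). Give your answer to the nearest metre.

Δφ = 27.7806° − 27.7844° = -0.0038°; Δλ = 133.8465° − 133.8512° = -0.0047°.
1° of latitude = 3600 × 30.90 = 111240 m.
ΔN = Δφ × 111240 = -422.7 m; ΔE = Δλ × 111240 × cos(27.7844°) = -0.0047 × 111240 × 0.884708 = -462.6 m.

ΔE = -463 m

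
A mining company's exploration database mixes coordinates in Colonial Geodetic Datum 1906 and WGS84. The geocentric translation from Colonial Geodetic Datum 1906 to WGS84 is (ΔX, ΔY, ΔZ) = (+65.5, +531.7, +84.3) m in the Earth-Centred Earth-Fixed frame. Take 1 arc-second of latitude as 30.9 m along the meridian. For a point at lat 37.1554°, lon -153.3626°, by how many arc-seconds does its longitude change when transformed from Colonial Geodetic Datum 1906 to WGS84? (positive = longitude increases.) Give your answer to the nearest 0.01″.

sin φ = 0.603979, cos φ = 0.797000, sin λ = -0.448343, cos λ = -0.893862.
East component: ΔE = −sin λ·ΔX + cos λ·ΔY = −(-0.448343)(65.5) + (-0.893862)(531.7) = -445.90 m.
1° of latitude spans 3600 × 30.90 = 111240 m; at latitude φ, 1° of longitude spans that × cos φ = 88658.3 m, so Δλ = -445.90 / 88658.3 × 3600 = -18.106″.

Δλ = -18.11″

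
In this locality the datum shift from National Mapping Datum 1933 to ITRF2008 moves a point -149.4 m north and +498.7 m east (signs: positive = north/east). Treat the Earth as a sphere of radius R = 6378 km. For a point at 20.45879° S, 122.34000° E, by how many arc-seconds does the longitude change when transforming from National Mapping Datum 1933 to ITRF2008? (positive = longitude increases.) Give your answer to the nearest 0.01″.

At latitude -20.45879°, cos φ = 0.936924.
One radian of longitude at latitude φ spans R cos φ, so Δλ = ΔE / (R cos φ) = 498.7 / (6378000 × 0.936924) = 8.3455e-05 rad = 17.214″.

Δλ = 17.21″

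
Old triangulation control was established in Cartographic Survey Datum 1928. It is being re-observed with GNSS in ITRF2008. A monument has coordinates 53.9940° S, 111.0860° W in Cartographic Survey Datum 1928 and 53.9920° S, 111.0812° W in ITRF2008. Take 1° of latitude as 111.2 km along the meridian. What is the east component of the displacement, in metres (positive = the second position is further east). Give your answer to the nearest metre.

ΔE = 314 m

Δφ = -53.9920° − -53.9940° = +0.0020°; Δλ = -111.0812° − -111.0860° = +0.0048°.
ΔN = Δφ × 111200 = 222.4 m; ΔE = Δλ × 111200 × cos(-53.9940°) = +0.0048 × 111200 × 0.587870 = 313.8 m.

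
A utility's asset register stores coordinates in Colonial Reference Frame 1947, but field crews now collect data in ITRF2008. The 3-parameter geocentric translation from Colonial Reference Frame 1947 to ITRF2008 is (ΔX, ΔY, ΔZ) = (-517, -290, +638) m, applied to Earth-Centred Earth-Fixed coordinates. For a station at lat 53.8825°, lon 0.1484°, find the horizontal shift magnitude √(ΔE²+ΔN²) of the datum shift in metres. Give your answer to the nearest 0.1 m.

845.1 m

The local east axis at (φ, λ) is (−sin λ, cos λ, 0), so ΔE = −sin(0.1484°)·(-517) + cos(0.1484°)·(-290) = -288.66 m.
The local north axis is (−sin φ cos λ, −sin φ sin λ, cos φ), giving ΔN = 417.636 + 0.607 + 376.065 = 794.31 m.
Horizontal magnitude = √(ΔE² + ΔN²) = √((-288.66)² + 794.31²) = 845.13 m.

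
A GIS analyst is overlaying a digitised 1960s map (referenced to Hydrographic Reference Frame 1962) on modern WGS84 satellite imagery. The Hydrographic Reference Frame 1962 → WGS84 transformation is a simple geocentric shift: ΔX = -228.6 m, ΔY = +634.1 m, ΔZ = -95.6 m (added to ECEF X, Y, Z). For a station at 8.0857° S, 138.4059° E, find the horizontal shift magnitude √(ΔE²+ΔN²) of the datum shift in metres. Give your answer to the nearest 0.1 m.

322.7 m

The local east axis at (φ, λ) is (−sin λ, cos λ, 0), so ΔE = −sin(138.4059°)·(-228.6) + cos(138.4059°)·634.1 = -322.47 m.
The local north axis is (−sin φ cos λ, −sin φ sin λ, cos φ), giving ΔN = 24.047 + 59.208 − 94.650 = -11.40 m.
Horizontal magnitude = √(ΔE² + ΔN²) = √((-322.47)² + (-11.40)²) = 322.67 m.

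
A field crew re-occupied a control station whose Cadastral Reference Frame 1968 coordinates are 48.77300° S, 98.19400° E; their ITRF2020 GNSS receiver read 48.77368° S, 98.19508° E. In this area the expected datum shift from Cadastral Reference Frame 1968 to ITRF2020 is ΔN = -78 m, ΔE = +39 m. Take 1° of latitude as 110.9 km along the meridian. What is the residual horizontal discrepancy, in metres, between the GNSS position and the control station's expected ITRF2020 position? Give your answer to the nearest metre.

40 m

Observed coordinate differences: Δφ = -0.00068°, Δλ = +0.00108°.
Converting to metres (1° lat = 110900 m, cos φ = 0.659044): observed ΔN = -75.4 m, observed ΔE = 78.9 m.
Subtracting the expected shift leaves a residual of -75.4 − (-78) = 2.6 m north and 78.9 − (39) = 39.9 m east.
Residual distance = √(2.6² + 39.9²) = 40.0 m.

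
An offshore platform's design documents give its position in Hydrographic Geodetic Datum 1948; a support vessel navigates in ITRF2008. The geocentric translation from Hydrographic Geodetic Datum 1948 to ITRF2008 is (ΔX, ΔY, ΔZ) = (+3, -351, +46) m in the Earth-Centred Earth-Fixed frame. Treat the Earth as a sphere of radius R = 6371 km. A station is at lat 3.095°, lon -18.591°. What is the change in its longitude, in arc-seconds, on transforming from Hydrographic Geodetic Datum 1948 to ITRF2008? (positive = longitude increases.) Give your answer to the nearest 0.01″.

Δλ = -10.76″

sin φ = 0.053992, cos φ = 0.998541, sin λ = -0.318810, cos λ = 0.947819.
East component: ΔE = −sin λ·ΔX + cos λ·ΔY = −(-0.318810)(3) + (0.947819)(-351) = -331.73 m.
1° of latitude spans πR/180 = 111195 m; at latitude φ, 1° of longitude spans that × cos φ = 111032.7 m, so Δλ = -331.73 / 111032.7 × 3600 = -10.756″.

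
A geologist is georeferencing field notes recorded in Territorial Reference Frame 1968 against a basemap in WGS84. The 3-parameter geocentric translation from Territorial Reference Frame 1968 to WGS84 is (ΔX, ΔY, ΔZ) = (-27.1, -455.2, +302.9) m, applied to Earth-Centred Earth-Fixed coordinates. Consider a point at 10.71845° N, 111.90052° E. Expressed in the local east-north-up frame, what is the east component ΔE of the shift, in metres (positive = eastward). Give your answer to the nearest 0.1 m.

At φ = 10.71845°, λ = 111.90052°: sin φ = 0.185983, cos φ = 0.982553, sin λ = 0.927833, cos λ = -0.372996.
ΔE = −sin λ·ΔX + cos λ·ΔY = −(0.927833)·(-27.1) + (-0.372996)·(-455.2) = 194.93 m.

ΔE = 194.9 m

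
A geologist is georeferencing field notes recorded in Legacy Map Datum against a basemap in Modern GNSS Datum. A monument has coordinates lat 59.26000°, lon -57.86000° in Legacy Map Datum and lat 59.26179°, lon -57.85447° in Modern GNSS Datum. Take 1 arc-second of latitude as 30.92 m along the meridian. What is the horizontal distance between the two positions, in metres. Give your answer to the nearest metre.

Δφ = 59.26179° − 59.26000° = +0.00179°; Δλ = -57.85447° − -57.86000° = +0.00553°.
1° of latitude = 3600 × 30.92 = 111312 m.
ΔN = Δφ × 111312 = 199.2 m; ΔE = Δλ × 111312 × cos(59.26000°) = +0.00553 × 111312 × 0.511143 = 314.6 m.
Distance = √(ΔE² + ΔN²) = √(314.6² + 199.2²) = 372.4 m.

372 m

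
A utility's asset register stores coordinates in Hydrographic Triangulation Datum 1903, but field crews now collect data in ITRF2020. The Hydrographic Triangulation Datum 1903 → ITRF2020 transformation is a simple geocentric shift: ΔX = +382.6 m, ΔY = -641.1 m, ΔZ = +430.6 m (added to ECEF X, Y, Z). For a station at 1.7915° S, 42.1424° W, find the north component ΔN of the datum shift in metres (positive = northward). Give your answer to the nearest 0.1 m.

The local north axis is (−sin φ cos λ, −sin φ sin λ, cos φ), giving ΔN = 8.869 + 13.448 + 430.390 = 452.71 m.

ΔN = 452.7 m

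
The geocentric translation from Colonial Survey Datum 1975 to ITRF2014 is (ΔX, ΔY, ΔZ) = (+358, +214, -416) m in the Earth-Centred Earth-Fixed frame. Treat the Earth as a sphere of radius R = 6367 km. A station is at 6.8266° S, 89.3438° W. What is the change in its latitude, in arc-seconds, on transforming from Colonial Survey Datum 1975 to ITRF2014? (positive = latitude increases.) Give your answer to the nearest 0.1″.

sin φ = -0.118865, cos φ = 0.992910, sin λ = -0.999934, cos λ = 0.011453.
North component: ΔN = −sin φ cos λ·ΔX − sin φ sin λ·ΔY + cos φ·ΔZ = −(-0.118865)(0.011453)(358) − (-0.118865)(-0.999934)(214) + (0.992910)(-416) = -438.00 m.
1° of latitude spans πR/180 = 111125 m, so Δφ = -438.00 / 111125 × 3600 = -14.189″.

Δφ = -14.2″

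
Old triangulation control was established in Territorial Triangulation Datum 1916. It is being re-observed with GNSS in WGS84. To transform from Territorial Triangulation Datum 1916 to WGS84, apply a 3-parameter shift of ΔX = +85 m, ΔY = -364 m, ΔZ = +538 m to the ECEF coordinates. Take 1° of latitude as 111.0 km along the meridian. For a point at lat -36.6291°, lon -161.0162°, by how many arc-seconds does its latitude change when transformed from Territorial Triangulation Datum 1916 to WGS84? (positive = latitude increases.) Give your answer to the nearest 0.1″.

sin φ = -0.596633, cos φ = 0.802515, sin λ = -0.325301, cos λ = -0.945611.
North component: ΔN = −sin φ cos λ·ΔX − sin φ sin λ·ΔY + cos φ·ΔZ = −(-0.596633)(-0.945611)(85) − (-0.596633)(-0.325301)(-364) + (0.802515)(538) = 454.44 m.
1° of latitude spans 111000 m, so Δφ = 454.44 / 111000 × 3600 = 14.739″.

Δφ = 14.7″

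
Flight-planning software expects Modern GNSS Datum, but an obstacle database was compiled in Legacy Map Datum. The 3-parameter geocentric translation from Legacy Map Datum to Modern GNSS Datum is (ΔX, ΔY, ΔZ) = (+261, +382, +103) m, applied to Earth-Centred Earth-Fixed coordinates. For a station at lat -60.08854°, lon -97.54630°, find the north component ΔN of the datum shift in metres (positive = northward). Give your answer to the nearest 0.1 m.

ΔN = -306.6 m

At φ = -60.08854°, λ = -97.54630°: sin φ = -0.866797, cos φ = 0.498661, sin λ = -0.991339, cos λ = -0.131327.
ΔN = −sin φ cos λ·ΔX − sin φ sin λ·ΔY + cos φ·ΔZ = −(-0.866797)(-0.131327)(261) − (-0.866797)(-0.991339)(382) + (0.498661)(103) = -306.60 m.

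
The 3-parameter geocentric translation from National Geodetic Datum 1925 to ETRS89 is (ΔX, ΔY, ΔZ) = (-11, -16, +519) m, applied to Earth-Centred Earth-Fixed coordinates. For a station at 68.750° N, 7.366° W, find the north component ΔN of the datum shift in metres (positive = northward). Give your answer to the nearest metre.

At φ = 68.750°, λ = -7.366°: sin φ = 0.932008, cos φ = 0.362438, sin λ = -0.128207, cos λ = 0.991747.
ΔN = −sin φ cos λ·ΔX − sin φ sin λ·ΔY + cos φ·ΔZ = −(0.932008)(0.991747)(-11) − (0.932008)(-0.128207)(-16) + (0.362438)(519) = 196.36 m.

ΔN = 196 m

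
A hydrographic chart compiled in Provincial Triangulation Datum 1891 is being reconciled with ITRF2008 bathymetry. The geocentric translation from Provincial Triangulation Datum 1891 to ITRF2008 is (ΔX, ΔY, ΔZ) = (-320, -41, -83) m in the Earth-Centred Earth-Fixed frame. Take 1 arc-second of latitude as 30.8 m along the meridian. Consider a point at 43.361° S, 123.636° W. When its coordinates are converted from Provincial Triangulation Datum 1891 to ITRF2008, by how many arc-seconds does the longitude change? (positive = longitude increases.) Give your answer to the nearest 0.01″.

sin φ = -0.686593, cos φ = 0.727042, sin λ = -0.832573, cos λ = -0.553915.
East component: ΔE = −sin λ·ΔX + cos λ·ΔY = −(-0.832573)(-320) + (-0.553915)(-41) = -243.71 m.
1° of latitude spans 3600 × 30.80 = 110880 m; at latitude φ, 1° of longitude spans that × cos φ = 80614.4 m, so Δλ = -243.71 / 80614.4 × 3600 = -10.883″.

Δλ = -10.88″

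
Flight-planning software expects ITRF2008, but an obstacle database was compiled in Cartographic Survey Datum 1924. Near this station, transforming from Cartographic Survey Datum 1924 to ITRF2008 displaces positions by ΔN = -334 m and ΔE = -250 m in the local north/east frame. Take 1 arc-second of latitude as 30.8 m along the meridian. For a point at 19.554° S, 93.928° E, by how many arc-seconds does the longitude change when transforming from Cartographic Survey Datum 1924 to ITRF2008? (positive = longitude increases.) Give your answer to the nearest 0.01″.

At latitude -19.554°, cos φ = 0.942326.
1″ of longitude at this latitude = 30.80 × cos φ = 29.0237 m, so Δλ = -250.0 / 29.0237 = -8.614″.

Δλ = -8.61″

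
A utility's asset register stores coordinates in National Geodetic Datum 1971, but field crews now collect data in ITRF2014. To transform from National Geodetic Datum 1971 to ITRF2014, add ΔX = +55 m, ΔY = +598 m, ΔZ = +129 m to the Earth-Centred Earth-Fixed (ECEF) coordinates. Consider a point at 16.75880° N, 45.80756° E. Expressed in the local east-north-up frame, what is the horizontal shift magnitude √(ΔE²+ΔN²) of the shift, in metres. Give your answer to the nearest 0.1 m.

At φ = 16.75880°, λ = 45.80756°: sin φ = 0.288343, cos φ = 0.957527, sin λ = 0.717003, cos λ = 0.697071.
ΔE = −sin λ·ΔX + cos λ·ΔY = −(0.717003)·(55) + (0.697071)·(598) = 377.41 m.
ΔN = −sin φ cos λ·ΔX − sin φ sin λ·ΔY + cos φ·ΔZ = −(0.288343)(0.697071)(55) − (0.288343)(0.717003)(598) + (0.957527)(129) = -11.17 m.
Horizontal magnitude = √(ΔE² + ΔN²) = √(377.41² + (-11.17)²) = 377.58 m.

377.6 m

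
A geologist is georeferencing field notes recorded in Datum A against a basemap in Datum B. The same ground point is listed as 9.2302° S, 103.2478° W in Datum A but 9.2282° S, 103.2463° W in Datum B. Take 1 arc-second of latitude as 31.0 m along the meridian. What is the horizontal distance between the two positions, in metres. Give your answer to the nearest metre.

Δφ = -9.2282° − -9.2302° = +0.0020°; Δλ = -103.2463° − -103.2478° = +0.0015°.
1° of latitude = 3600 × 31.00 = 111600 m.
ΔN = Δφ × 111600 = 223.2 m; ΔE = Δλ × 111600 × cos(-9.2302°) = +0.0015 × 111600 × 0.987052 = 165.2 m.
Distance = √(ΔE² + ΔN²) = √(165.2² + 223.2²) = 277.7 m.

278 m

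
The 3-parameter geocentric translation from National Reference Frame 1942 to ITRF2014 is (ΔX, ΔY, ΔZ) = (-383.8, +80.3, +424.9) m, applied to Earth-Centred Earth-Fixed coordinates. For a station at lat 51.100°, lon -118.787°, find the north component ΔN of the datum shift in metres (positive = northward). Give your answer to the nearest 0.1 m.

At φ = 51.100°, λ = -118.787°: sin φ = 0.778243, cos φ = 0.627963, sin λ = -0.876416, cos λ = -0.481555.
ΔN = −sin φ cos λ·ΔX − sin φ sin λ·ΔY + cos φ·ΔZ = −(0.778243)(-0.481555)(-383.8) − (0.778243)(-0.876416)(80.3) + (0.627963)(424.9) = 177.76 m.

ΔN = 177.8 m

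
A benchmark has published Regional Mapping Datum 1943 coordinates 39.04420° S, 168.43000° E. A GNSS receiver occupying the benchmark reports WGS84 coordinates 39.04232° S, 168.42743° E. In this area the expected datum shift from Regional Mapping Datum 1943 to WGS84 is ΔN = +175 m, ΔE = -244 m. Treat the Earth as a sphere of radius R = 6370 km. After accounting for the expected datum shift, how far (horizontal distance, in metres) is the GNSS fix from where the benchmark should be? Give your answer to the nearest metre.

Observed coordinate differences: Δφ = +0.00188°, Δλ = -0.00257°.
Converting to metres (1° lat = 111177 m, cos φ = 0.776660): observed ΔN = 209.0 m, observed ΔE = -221.9 m.
Subtracting the expected shift leaves a residual of 209.0 − (175) = 34.0 m north and -221.9 − (-244) = 22.1 m east.
Residual distance = √(34.0² + 22.1²) = 40.6 m.

41 m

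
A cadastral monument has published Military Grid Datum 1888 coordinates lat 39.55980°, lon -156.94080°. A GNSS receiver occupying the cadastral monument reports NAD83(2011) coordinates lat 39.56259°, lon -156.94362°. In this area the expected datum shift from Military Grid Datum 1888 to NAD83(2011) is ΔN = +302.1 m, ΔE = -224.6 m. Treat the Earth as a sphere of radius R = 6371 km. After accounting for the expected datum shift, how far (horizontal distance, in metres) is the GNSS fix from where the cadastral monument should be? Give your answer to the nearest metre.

Observed coordinate differences: Δφ = +0.00279°, Δλ = -0.00282°.
Converting to metres (1° lat = 111195 m, cos φ = 0.770960): observed ΔN = 310.2 m, observed ΔE = -241.7 m.
Subtracting the expected shift leaves a residual of 310.2 − (302.1) = 8.1 m north and -241.7 − (-224.6) = -17.1 m east.
Residual distance = √(8.1² + (-17.1)²) = 19.0 m.

19 m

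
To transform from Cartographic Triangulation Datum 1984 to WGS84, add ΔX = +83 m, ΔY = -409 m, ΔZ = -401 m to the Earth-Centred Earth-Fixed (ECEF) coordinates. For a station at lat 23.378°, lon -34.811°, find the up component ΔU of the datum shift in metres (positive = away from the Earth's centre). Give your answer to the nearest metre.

ΔU = 118 m

At φ = 23.378°, λ = -34.811°: sin φ = 0.396795, cos φ = 0.917907, sin λ = -0.570871, cos λ = 0.821040.
ΔU = cos φ cos λ·ΔX + cos φ sin λ·ΔY + sin φ·ΔZ = (0.917907)(0.821040)(83) + (0.917907)(-0.570871)(-409) + (0.396795)(-401) = 117.76 m.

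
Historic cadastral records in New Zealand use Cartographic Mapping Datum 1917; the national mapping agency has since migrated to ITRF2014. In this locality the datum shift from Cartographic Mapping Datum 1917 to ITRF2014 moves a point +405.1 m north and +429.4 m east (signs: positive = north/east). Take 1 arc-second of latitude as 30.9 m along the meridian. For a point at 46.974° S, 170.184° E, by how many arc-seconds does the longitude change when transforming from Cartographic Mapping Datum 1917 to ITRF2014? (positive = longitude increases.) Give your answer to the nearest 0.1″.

At latitude -46.974°, cos φ = 0.682330.
1″ of longitude at this latitude = 30.90 × cos φ = 21.0840 m, so Δλ = 429.4 / 21.0840 = 20.366″.

Δλ = 20.4″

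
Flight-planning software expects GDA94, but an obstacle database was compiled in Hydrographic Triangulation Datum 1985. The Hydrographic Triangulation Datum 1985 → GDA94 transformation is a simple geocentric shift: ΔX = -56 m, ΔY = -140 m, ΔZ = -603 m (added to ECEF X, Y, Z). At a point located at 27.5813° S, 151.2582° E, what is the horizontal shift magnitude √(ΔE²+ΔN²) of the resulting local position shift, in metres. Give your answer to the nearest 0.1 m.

At φ = -27.5813°, λ = 151.2582°: sin φ = -0.463007, cos φ = 0.886355, sin λ = 0.480863, cos λ = -0.876796.
ΔE = −sin λ·ΔX + cos λ·ΔY = −(0.480863)·(-56) + (-0.876796)·(-140) = 149.68 m.
ΔN = −sin φ cos λ·ΔX − sin φ sin λ·ΔY + cos φ·ΔZ = −(-0.463007)(-0.876796)(-56) − (-0.463007)(0.480863)(-140) + (0.886355)(-603) = -542.91 m.
Horizontal magnitude = √(ΔE² + ΔN²) = √(149.68² + (-542.91)²) = 563.16 m.

563.2 m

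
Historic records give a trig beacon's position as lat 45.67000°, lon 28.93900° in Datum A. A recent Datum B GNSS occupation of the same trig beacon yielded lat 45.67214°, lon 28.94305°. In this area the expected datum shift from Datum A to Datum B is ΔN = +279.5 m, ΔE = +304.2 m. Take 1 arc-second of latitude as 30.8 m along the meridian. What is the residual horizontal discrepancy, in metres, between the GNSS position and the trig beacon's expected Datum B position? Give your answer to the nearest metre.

Observed coordinate differences: Δφ = +0.00214°, Δλ = +0.00405°.
Converting to metres (1° lat = 110880 m, cos φ = 0.698790): observed ΔN = 237.3 m, observed ΔE = 313.8 m.
Subtracting the expected shift leaves a residual of 237.3 − (279.5) = -42.2 m north and 313.8 − (304.2) = 9.6 m east.
Residual distance = √((-42.2)² + 9.6²) = 43.3 m.

43 m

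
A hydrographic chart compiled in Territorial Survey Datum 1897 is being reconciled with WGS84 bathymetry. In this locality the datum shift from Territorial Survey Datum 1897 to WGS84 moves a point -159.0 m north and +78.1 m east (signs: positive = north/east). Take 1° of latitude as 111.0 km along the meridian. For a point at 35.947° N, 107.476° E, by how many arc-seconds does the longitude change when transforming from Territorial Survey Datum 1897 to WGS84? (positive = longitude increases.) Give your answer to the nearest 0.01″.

Δλ = 3.13″

At latitude 35.947°, cos φ = 0.809560.
1° of longitude at this latitude = 111.0 × cos φ = 89.86 km, so Δλ = 78.1 / 89861.2 = 0.0008691° = 3.129″.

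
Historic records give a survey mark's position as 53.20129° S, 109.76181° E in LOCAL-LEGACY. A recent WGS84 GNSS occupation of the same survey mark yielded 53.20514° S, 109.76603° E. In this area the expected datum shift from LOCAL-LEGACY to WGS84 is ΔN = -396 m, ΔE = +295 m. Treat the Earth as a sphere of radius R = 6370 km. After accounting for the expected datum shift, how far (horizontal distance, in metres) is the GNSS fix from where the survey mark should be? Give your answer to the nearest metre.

Observed coordinate differences: Δφ = -0.00385°, Δλ = +0.00422°.
Converting to metres (1° lat = 111177 m, cos φ = 0.599006): observed ΔN = -428.0 m, observed ΔE = 281.0 m.
Subtracting the expected shift leaves a residual of -428.0 − (-396) = -32.0 m north and 281.0 − (295) = -14.0 m east.
Residual distance = √((-32.0)² + (-14.0)²) = 34.9 m.

35 m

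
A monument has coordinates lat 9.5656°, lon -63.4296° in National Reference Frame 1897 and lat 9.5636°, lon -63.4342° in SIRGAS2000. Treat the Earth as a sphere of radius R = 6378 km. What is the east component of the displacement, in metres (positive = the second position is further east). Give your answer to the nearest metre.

ΔE = -505 m

Δφ = 9.5636° − 9.5656° = -0.0020°; Δλ = -63.4342° − -63.4296° = -0.0046°.
1° along a meridian = πR/180 = 111317 m.
ΔN = Δφ × 111317 = -222.6 m; ΔE = Δλ × 111317 × cos(9.5656°) = -0.0046 × 111317 × 0.986096 = -504.9 m.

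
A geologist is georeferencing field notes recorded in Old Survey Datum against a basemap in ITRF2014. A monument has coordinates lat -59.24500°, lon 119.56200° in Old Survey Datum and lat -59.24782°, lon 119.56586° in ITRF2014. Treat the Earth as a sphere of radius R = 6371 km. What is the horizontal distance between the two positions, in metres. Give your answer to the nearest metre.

Δφ = -59.24782° − -59.24500° = -0.00282°; Δλ = 119.56586° − 119.56200° = +0.00386°.
1° along a meridian = πR/180 = 111195 m.
ΔN = Δφ × 111195 = -313.6 m; ΔE = Δλ × 111195 × cos(-59.24500°) = +0.00386 × 111195 × 0.511368 = 219.5 m.
Distance = √(ΔE² + ΔN²) = √(219.5² + (-313.6)²) = 382.8 m.

383 m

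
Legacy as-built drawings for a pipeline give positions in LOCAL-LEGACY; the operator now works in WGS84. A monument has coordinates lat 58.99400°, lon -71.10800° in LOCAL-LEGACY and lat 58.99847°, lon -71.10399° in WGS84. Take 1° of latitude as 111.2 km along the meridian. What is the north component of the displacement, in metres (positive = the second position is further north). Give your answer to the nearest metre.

ΔN = 497 m

Δφ = 58.99847° − 58.99400° = +0.00447°; Δλ = -71.10399° − -71.10800° = +0.00401°.
ΔN = Δφ × 111200 = 497.1 m; ΔE = Δλ × 111200 × cos(58.99400°) = +0.00401 × 111200 × 0.515128 = 229.7 m.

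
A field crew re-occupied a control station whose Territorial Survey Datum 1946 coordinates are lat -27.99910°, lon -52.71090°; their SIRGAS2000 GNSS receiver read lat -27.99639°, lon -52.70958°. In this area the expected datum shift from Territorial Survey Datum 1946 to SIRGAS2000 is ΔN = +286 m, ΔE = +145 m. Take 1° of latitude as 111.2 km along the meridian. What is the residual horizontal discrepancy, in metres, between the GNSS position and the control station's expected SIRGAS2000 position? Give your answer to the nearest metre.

22 m

Observed coordinate differences: Δφ = +0.00271°, Δλ = +0.00132°.
Converting to metres (1° lat = 111200 m, cos φ = 0.882955): observed ΔN = 301.4 m, observed ΔE = 129.6 m.
Subtracting the expected shift leaves a residual of 301.4 − (286) = 15.4 m north and 129.6 − (145) = -15.4 m east.
Residual distance = √(15.4² + (-15.4)²) = 21.7 m.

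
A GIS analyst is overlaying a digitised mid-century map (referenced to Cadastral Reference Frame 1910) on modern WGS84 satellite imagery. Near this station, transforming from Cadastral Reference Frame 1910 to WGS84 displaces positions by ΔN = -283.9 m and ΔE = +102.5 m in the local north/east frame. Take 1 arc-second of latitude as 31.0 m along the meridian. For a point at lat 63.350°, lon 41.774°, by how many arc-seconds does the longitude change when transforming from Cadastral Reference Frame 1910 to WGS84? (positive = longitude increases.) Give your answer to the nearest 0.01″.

Δλ = 7.37″

At latitude 63.350°, cos φ = 0.448539.
1″ of longitude at this latitude = 31.00 × cos φ = 13.9047 m, so Δλ = 102.5 / 13.9047 = 7.372″.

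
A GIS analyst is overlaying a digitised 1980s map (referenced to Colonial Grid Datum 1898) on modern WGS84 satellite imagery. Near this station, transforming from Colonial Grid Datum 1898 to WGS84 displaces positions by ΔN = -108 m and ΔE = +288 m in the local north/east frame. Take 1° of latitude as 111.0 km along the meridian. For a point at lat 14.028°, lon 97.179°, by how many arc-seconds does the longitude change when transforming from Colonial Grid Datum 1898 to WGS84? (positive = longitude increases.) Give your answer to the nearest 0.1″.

At latitude 14.028°, cos φ = 0.970177.
1° of longitude at this latitude = 111.0 × cos φ = 107.69 km, so Δλ = 288.0 / 107689.7 = 0.0026744° = 9.628″.

Δλ = 9.6″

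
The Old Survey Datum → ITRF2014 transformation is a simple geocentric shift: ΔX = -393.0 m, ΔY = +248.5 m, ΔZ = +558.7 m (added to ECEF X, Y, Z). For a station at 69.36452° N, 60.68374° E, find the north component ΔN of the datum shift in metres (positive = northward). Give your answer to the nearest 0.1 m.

ΔN = 174.2 m

The local north axis is (−sin φ cos λ, −sin φ sin λ, cos φ), giving ΔN = 180.079 − 202.773 + 196.898 = 174.20 m.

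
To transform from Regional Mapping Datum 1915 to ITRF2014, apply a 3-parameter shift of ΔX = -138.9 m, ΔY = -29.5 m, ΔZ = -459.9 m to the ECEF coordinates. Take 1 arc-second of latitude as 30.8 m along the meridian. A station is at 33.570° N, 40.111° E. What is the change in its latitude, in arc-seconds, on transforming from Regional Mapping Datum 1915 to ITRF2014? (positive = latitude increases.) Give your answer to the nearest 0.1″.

sin φ = 0.552955, cos φ = 0.833211, sin λ = 0.644270, cos λ = 0.764798.
North component: ΔN = −sin φ cos λ·ΔX − sin φ sin λ·ΔY + cos φ·ΔZ = −(0.552955)(0.764798)(-138.9) − (0.552955)(0.644270)(-29.5) + (0.833211)(-459.9) = -313.94 m.
1° of latitude spans 3600 × 30.80 = 110880 m, so Δφ = -313.94 / 110880 × 3600 = -10.193″.

Δφ = -10.2″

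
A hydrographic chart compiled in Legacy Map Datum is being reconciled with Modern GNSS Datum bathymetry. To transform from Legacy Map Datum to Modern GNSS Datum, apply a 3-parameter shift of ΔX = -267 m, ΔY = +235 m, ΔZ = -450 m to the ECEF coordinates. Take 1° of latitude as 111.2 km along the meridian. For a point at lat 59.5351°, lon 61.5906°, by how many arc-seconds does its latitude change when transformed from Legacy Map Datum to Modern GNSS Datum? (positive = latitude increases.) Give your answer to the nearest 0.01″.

sin φ = 0.861940, cos φ = 0.507010, sin λ = 0.879571, cos λ = 0.475769.
North component: ΔN = −sin φ cos λ·ΔX − sin φ sin λ·ΔY + cos φ·ΔZ = −(0.861940)(0.475769)(-267) − (0.861940)(0.879571)(235) + (0.507010)(-450) = -296.82 m.
1° of latitude spans 111200 m, so Δφ = -296.82 / 111200 × 3600 = -9.609″.

Δφ = -9.61″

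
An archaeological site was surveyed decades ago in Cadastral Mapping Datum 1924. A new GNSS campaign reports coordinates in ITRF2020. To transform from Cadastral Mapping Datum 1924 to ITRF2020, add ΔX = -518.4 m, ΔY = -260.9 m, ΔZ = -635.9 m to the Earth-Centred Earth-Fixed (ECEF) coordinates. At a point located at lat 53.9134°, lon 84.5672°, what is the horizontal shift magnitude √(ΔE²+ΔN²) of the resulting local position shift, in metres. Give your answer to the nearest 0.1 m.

At φ = 53.9134°, λ = 84.5672°: sin φ = 0.808128, cos φ = 0.589007, sin λ = 0.995508, cos λ = 0.094678.
ΔE = −sin λ·ΔX + cos λ·ΔY = −(0.995508)·(-518.4) + (0.094678)·(-260.9) = 491.37 m.
ΔN = −sin φ cos λ·ΔX − sin φ sin λ·ΔY + cos φ·ΔZ = −(0.808128)(0.094678)(-518.4) − (0.808128)(0.995508)(-260.9) + (0.589007)(-635.9) = -124.99 m.
Horizontal magnitude = √(ΔE² + ΔN²) = √(491.37² + (-124.99)²) = 507.02 m.

507.0 m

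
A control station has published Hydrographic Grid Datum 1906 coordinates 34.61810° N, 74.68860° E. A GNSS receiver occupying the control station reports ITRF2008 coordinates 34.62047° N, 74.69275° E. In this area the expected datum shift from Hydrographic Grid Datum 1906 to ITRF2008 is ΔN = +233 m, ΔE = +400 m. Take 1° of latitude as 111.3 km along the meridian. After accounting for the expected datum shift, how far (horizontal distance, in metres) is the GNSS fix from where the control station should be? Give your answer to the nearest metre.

Observed coordinate differences: Δφ = +0.00237°, Δλ = +0.00415°.
Converting to metres (1° lat = 111300 m, cos φ = 0.822957): observed ΔN = 263.8 m, observed ΔE = 380.1 m.
Subtracting the expected shift leaves a residual of 263.8 − (233) = 30.8 m north and 380.1 − (400) = -19.9 m east.
Residual distance = √(30.8² + (-19.9)²) = 36.6 m.

37 m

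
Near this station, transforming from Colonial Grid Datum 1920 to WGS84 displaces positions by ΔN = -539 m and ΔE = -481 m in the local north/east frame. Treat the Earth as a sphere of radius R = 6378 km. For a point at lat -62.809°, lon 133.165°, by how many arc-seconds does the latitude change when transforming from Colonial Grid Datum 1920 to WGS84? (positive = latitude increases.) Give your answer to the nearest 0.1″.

Δφ = -17.4″

On a sphere of radius R, 1 rad of latitude = R, so Δφ = ΔN / R = -539.0 / 6378000 = -8.4509e-05 rad = -17.431″.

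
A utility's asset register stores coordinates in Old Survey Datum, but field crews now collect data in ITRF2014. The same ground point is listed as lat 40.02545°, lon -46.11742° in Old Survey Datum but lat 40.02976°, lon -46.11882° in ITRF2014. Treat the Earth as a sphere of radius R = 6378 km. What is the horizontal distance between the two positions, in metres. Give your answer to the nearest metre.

494 m

Δφ = 40.02976° − 40.02545° = +0.00431°; Δλ = -46.11882° − -46.11742° = -0.00140°.
1° along a meridian = πR/180 = 111317 m.
ΔN = Δφ × 111317 = 479.8 m; ΔE = Δλ × 111317 × cos(40.02545°) = -0.00140 × 111317 × 0.765759 = -119.3 m.
Distance = √(ΔE² + ΔN²) = √((-119.3)² + 479.8²) = 494.4 m.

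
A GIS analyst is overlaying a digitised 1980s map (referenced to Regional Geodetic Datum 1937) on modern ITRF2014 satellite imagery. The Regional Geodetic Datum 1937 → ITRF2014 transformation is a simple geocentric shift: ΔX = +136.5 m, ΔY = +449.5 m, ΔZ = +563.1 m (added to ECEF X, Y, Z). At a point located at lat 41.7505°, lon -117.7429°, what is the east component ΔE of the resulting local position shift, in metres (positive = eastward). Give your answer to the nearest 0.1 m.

The local east axis at (φ, λ) is (−sin λ, cos λ, 0), so ΔE = −sin(-117.7429°)·136.5 + cos(-117.7429°)·449.5 = -88.44 m.

ΔE = -88.4 m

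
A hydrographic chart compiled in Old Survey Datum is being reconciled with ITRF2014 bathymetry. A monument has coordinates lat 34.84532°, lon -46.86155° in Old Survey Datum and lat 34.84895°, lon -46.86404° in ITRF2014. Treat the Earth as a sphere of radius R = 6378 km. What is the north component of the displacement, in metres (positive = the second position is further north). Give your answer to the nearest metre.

Δφ = 34.84895° − 34.84532° = +0.00363°; Δλ = -46.86404° − -46.86155° = -0.00249°.
1° along a meridian = πR/180 = 111317 m.
ΔN = Δφ × 111317 = 404.1 m; ΔE = Δλ × 111317 × cos(34.84532°) = -0.00249 × 111317 × 0.820698 = -227.5 m.

ΔN = 404 m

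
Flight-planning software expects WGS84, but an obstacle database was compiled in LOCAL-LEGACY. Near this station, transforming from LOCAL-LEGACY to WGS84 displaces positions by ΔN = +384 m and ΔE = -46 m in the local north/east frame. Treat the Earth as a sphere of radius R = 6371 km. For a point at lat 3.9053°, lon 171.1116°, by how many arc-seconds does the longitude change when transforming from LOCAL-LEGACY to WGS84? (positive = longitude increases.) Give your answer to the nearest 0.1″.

Δλ = -1.5″

At latitude 3.9053°, cos φ = 0.997678.
One radian of longitude at latitude φ spans R cos φ, so Δλ = ΔE / (R cos φ) = -46.0 / (6371000 × 0.997678) = -7.2370e-06 rad = -1.493″.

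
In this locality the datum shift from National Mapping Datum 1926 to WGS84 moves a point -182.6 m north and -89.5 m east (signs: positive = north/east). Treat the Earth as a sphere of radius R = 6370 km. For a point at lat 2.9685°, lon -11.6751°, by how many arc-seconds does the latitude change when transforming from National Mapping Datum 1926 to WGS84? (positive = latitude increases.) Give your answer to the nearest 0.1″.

Δφ = -5.9″

On a sphere of radius R, 1 rad of latitude = R, so Δφ = ΔN / R = -182.6 / 6370000 = -2.8666e-05 rad = -5.913″.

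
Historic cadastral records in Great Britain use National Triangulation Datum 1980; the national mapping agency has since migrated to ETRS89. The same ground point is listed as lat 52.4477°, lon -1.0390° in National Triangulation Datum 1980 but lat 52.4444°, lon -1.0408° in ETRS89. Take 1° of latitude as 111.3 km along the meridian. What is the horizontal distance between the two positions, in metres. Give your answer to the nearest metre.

387 m

Δφ = 52.4444° − 52.4477° = -0.0033°; Δλ = -1.0408° − -1.0390° = -0.0018°.
ΔN = Δφ × 111300 = -367.3 m; ΔE = Δλ × 111300 × cos(52.4477°) = -0.0018 × 111300 × 0.609485 = -122.1 m.
Distance = √(ΔE² + ΔN²) = √((-122.1)² + (-367.3)²) = 387.1 m.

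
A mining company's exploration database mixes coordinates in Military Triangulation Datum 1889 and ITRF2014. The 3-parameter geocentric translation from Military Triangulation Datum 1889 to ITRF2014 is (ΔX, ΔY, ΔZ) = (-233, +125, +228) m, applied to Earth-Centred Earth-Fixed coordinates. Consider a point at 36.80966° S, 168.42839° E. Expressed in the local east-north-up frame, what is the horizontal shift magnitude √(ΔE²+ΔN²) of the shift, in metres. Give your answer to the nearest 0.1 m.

The local east axis at (φ, λ) is (−sin λ, cos λ, 0), so ΔE = −sin(168.42839°)·(-233) + cos(168.42839°)·125 = -75.72 m.
The local north axis is (−sin φ cos λ, −sin φ sin λ, cos φ), giving ΔN = 136.766 + 15.023 + 182.544 = 334.33 m.
Horizontal magnitude = √(ΔE² + ΔN²) = √((-75.72)² + 334.33²) = 342.80 m.

342.8 m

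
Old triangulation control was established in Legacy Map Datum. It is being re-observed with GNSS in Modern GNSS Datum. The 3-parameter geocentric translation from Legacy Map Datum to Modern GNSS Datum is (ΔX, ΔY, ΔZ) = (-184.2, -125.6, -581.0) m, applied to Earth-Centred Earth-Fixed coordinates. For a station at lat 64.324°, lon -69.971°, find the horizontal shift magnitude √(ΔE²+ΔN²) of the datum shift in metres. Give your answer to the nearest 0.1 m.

370.7 m

At φ = 64.324°, λ = -69.971°: sin φ = 0.901259, cos φ = 0.433282, sin λ = -0.939519, cos λ = 0.342496.
ΔE = −sin λ·ΔX + cos λ·ΔY = −(-0.939519)·(-184.2) + (0.342496)·(-125.6) = -216.08 m.
ΔN = −sin φ cos λ·ΔX − sin φ sin λ·ΔY + cos φ·ΔZ = −(0.901259)(0.342496)(-184.2) − (0.901259)(-0.939519)(-125.6) + (0.433282)(-581.0) = -301.23 m.
Horizontal magnitude = √(ΔE² + ΔN²) = √((-216.08)² + (-301.23)²) = 370.71 m.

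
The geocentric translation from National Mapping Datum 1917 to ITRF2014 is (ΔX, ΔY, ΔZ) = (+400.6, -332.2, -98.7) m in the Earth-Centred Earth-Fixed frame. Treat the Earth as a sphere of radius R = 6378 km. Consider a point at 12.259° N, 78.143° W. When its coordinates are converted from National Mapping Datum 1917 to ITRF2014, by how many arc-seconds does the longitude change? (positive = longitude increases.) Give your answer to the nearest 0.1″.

Δλ = 10.7″

sin φ = 0.212331, cos φ = 0.977198, sin λ = -0.978663, cos λ = 0.205470.
East component: ΔE = −sin λ·ΔX + cos λ·ΔY = −(-0.978663)(400.6) + (0.205470)(-332.2) = 323.80 m.
1° of latitude spans πR/180 = 111317 m; at latitude φ, 1° of longitude spans that × cos φ = 108778.8 m, so Δλ = 323.80 / 108778.8 × 3600 = 10.716″.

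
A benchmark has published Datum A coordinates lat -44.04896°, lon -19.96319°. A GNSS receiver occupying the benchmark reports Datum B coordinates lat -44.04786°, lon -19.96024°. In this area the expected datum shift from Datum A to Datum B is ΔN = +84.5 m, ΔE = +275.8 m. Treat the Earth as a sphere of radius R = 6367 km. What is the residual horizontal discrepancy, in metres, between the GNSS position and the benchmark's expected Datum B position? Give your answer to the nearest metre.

Observed coordinate differences: Δφ = +0.00110°, Δλ = +0.00295°.
Converting to metres (1° lat = 111125 m, cos φ = 0.718746): observed ΔN = 122.2 m, observed ΔE = 235.6 m.
Subtracting the expected shift leaves a residual of 122.2 − (84.5) = 37.7 m north and 235.6 − (275.8) = -40.2 m east.
Residual distance = √(37.7² + (-40.2)²) = 55.1 m.

55 m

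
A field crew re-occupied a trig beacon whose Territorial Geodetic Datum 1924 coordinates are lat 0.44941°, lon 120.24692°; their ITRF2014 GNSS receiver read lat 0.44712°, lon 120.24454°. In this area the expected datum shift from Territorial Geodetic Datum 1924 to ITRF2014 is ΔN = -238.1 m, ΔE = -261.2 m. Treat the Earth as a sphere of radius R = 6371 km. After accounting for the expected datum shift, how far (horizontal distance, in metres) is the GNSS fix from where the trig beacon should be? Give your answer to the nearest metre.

17 m

Observed coordinate differences: Δφ = -0.00229°, Δλ = -0.00238°.
Converting to metres (1° lat = 111195 m, cos φ = 0.999969): observed ΔN = -254.6 m, observed ΔE = -264.6 m.
Subtracting the expected shift leaves a residual of -254.6 − (-238.1) = -16.5 m north and -264.6 − (-261.2) = -3.4 m east.
Residual distance = √((-16.5)² + (-3.4)²) = 16.9 m.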